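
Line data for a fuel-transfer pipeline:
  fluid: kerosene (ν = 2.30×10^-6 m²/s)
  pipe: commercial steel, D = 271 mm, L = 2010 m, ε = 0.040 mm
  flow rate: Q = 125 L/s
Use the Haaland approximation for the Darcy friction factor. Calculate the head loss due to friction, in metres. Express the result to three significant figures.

V = 4Q/(πD²) = 4·0.125/(π·0.271²) = 2.167 m/s
Re = VD/ν = 2.167·0.271/2.30×10^-6 = 2.55×10^5 → turbulent
ε/D = 0.040/271 = 1.48×10^-4
Haaland: f = 0.01597
h_f = f(L/D)V²/(2g) = 0.01597·(2010/0.271)·2.167²/(2·9.81) = 28.35 m

h_f ≈ 28.3 m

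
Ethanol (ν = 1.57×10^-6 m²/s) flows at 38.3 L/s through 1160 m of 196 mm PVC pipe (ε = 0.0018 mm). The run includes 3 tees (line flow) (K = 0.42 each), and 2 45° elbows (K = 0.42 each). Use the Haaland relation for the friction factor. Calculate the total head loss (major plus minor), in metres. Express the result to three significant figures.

H_L ≈ 8.08 m

V = 4Q/(πD²) = 1.269 m/s; V²/2g = 0.08213 m
Re = 1.58×10^5, ε/D = 9.18×10^-6 → f = 0.01627 (Haaland)
Major: h_f = f(L/D)·V²/2g = 0.01627·5918·0.08213 = 7.909 m
Minor: ΣK = 2.10; h_m = ΣK·V²/2g = 0.1725 m
Total H_L = 7.909 + 0.1725 = 8.082 m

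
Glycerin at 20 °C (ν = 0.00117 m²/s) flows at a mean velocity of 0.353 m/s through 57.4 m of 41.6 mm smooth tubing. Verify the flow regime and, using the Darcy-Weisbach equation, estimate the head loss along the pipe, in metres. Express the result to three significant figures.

Re = VD/ν = 0.353·0.04160/0.00117 = 12.6 → laminar (Re < 2300)
f = 64/Re = 5.099
h_f = f(L/D)V²/(2g) = 5.099·(57.4/0.04160)·0.353²/(2·9.81) = 44.69 m

h_f ≈ 44.7 m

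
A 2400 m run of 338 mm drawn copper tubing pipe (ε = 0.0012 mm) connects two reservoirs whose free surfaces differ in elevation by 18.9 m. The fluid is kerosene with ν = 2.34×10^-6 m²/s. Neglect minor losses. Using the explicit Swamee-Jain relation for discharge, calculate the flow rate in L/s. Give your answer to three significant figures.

Swamee-Jain (Type II): Q = -0.965·√(gD⁵h_f/L)·ln[ε/(3.7D) + √(3.17ν²L/(gD³h_f))]
√(gD⁵h_f/L) = √(9.81·0.338⁵·18.9/2400) = 0.01846
ε/(3.7D) = 9.60×10^-7; √(3.17ν²L/(gD³h_f)) = 7.63×10^-5
Q = -0.965·0.01846·ln(7.724×10^-5) = 0.1687 m³/s
Check: V = 1.88 m/s, Re = 2.72×10^5, f = 0.01469, h_f = 18.8 m ≈ 18.9 m ✓

Q ≈ 169 L/s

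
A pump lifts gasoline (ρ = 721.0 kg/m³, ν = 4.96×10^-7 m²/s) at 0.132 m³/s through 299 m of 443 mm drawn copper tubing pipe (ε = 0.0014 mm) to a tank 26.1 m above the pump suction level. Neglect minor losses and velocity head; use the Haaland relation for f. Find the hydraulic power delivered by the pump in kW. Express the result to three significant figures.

P_hyd ≈ 24.7 kW

V = 4Q/(πD²) = 0.8564 m/s; Re = 7.65×10^5; ε/D = 3.16×10^-6; f = 0.01217
h_f = f(L/D)V²/2g = 0.3070 m
Total head H = z + h_f = 26.1 + 0.3070 = 26.41 m
P_hyd = ρgQH = 721.0·9.81·0.132·26.41 = 24.65 kW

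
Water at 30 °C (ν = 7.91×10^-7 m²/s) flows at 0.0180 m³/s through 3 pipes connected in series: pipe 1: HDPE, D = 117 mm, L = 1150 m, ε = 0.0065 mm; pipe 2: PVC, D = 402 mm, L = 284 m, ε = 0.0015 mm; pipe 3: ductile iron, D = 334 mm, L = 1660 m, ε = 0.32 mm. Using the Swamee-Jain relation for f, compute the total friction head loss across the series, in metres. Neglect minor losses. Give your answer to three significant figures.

H ≈ 22.0 m

Pipe 1: V = 1.674 m/s, Re = 2.48×10^5, ε/D = 5.56×10^-5, f = 0.01546, h_1 = f(L/D)V²/2g = 21.71 m
Pipe 2: V = 0.1418 m/s, Re = 7.21×10^4, ε/D = 3.73×10^-6, f = 0.01917, h_2 = f(L/D)V²/2g = 0.01388 m
Pipe 3: V = 0.2054 m/s, Re = 8.67×10^4, ε/D = 9.58×10^-4, f = 0.02251, h_3 = f(L/D)V²/2g = 0.2407 m
Series → Q common, losses add: H = Σh = 21.97 m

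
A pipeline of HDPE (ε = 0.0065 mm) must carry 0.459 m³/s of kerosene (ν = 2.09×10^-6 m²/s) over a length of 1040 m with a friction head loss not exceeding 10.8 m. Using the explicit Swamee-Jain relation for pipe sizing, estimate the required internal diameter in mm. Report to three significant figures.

Swamee-Jain (Type III): D = 0.66·[ε^1.25·(LQ²/(gh_f))^4.75 + ν·Q^9.4·(L/(gh_f))^5.2]^0.04
LQ²/(gh_f) = 2.068; L/(gh_f) = 9.816
Term 1 = ε^1.25·(…)^4.75 = 1.04×10^-5; Term 2 = ν·Q^9.4·(…)^5.2 = 1.99×10^-4
D = 0.66·(1.04×10^-5 + 1.99×10^-4)^0.04 = 0.4703 m = 470 mm
Check: V = 2.64 m/s, Re = 5.95×10^5, f = 0.01294, h_f = 10.2 m ≈ 10.8 m ✓

D ≈ 470 mm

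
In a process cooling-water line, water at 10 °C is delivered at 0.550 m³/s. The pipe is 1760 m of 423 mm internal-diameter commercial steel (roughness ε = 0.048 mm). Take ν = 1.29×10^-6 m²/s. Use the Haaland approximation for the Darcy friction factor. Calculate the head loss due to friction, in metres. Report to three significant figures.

h_f ≈ 43.2 m

V = 4Q/(πD²) = 4·0.550/(π·0.423²) = 3.914 m/s
Re = VD/ν = 3.914·0.423/1.29×10^-6 = 1.28×10^6 → turbulent
ε/D = 0.048/423 = 1.13×10^-4
Haaland: f = 0.01329
h_f = f(L/D)V²/(2g) = 0.01329·(1760/0.423)·3.914²/(2·9.81) = 43.16 m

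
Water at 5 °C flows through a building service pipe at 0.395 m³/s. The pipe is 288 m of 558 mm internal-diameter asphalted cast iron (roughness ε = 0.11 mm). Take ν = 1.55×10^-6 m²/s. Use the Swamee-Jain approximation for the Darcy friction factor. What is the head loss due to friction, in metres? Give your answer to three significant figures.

V = 4Q/(πD²) = 4·0.395/(π·0.558²) = 1.615 m/s
Re = VD/ν = 1.615·0.558/1.55×10^-6 = 5.81×10^5 → turbulent
ε/D = 0.11/558 = 1.97×10^-4
Swamee-Jain: f = 0.01529
h_f = f(L/D)V²/(2g) = 0.01529·(288/0.558)·1.615²/(2·9.81) = 1.050 m

h_f ≈ 1.05 m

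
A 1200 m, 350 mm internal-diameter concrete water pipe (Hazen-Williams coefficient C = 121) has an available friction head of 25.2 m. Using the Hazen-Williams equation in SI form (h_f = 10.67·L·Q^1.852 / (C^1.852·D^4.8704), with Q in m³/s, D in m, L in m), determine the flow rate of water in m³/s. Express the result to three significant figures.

Rearranging: Q = [h_f·C^1.852·D^4.8704 / (10.67·L)]^(1/1.852)
Q = [25.2·121^1.852·0.350^4.8704 / (10.67·1200)]^0.540 = 0.2647 m³/s

Q ≈ 0.265 m³/s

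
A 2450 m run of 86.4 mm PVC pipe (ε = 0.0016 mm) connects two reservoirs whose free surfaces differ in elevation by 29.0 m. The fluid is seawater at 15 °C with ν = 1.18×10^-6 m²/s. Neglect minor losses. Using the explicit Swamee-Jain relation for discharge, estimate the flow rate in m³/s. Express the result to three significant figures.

Swamee-Jain (Type II): Q = -0.965·√(gD⁵h_f/L)·ln[ε/(3.7D) + √(3.17ν²L/(gD³h_f))]
√(gD⁵h_f/L) = √(9.81·0.0864⁵·29.0/2450) = 7.477×10^-4
ε/(3.7D) = 5.01×10^-6; √(3.17ν²L/(gD³h_f)) = 2.43×10^-4
Q = -0.965·7.477×10^-4·ln(2.478×10^-4) = 0.005991 m³/s
Check: V = 1.02 m/s, Re = 7.48×10^4, f = 0.01909, h_f = 28.8 m ≈ 29.0 m ✓

Q ≈ 0.00599 m³/s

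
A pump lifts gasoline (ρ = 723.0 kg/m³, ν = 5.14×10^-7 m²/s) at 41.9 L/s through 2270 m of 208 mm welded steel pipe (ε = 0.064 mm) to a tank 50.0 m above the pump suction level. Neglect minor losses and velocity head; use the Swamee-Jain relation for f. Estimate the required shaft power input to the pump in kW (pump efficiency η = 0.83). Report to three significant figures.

P_shaft ≈ 22.9 kW

V = 4Q/(πD²) = 1.233 m/s; Re = 4.99×10^5; ε/D = 3.08×10^-4; f = 0.01644
h_f = f(L/D)V²/2g = 13.90 m
Total head H = z + h_f = 50.0 + 13.90 = 63.90 m
P_hyd = ρgQH = 723.0·9.81·0.0419·63.90 = 18.99 kW
P_shaft = P_hyd/η = 18.99/0.83 = 22.88 kW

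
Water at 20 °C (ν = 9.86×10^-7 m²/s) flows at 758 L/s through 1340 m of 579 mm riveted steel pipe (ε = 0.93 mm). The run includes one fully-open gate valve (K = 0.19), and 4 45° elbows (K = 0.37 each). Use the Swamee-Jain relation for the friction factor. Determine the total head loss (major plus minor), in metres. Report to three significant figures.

H_L ≈ 22.5 m

V = 4Q/(πD²) = 2.879 m/s; V²/2g = 0.4224 m
Re = 1.69×10^6, ε/D = 0.00161 → f = 0.02230 (Swamee-Jain)
Major: h_f = f(L/D)·V²/2g = 0.02230·2314·0.4224 = 21.80 m
Minor: ΣK = 1.67; h_m = ΣK·V²/2g = 0.7054 m
Total H_L = 21.80 + 0.7054 = 22.50 m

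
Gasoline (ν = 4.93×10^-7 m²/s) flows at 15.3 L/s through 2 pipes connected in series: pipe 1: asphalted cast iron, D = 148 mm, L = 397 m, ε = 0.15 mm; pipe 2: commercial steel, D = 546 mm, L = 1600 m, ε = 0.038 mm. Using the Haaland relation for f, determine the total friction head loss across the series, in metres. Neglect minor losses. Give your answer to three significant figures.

H ≈ 2.25 m

Pipe 1: V = 0.8894 m/s, Re = 2.67×10^5, ε/D = 0.00101, f = 0.02068, h_1 = f(L/D)V²/2g = 2.236 m
Pipe 2: V = 0.06535 m/s, Re = 7.24×10^4, ε/D = 6.96×10^-5, f = 0.01933, h_2 = f(L/D)V²/2g = 0.01233 m
Series → Q common, losses add: H = Σh = 2.248 m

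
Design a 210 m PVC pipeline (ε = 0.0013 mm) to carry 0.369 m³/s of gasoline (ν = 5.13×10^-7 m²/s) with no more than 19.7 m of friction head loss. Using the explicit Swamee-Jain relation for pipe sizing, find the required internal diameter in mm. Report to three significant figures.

Swamee-Jain (Type III): D = 0.66·[ε^1.25·(LQ²/(gh_f))^4.75 + ν·Q^9.4·(L/(gh_f))^5.2]^0.04
LQ²/(gh_f) = 0.1480; L/(gh_f) = 1.087
Term 1 = ε^1.25·(…)^4.75 = 5.02×10^-12; Term 2 = ν·Q^9.4·(…)^5.2 = 6.73×10^-11
D = 0.66·(5.02×10^-12 + 6.73×10^-11)^0.04 = 0.2594 m = 259 mm
Check: V = 6.98 m/s, Re = 3.53×10^6, f = 0.009762, h_f = 19.7 m ≈ 19.7 m ✓

D ≈ 259 mm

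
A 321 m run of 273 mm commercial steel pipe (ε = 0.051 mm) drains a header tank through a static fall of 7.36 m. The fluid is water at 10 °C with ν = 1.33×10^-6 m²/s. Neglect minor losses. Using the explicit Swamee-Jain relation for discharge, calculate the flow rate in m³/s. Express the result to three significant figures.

Q ≈ 0.167 m³/s

Swamee-Jain (Type II): Q = -0.965·√(gD⁵h_f/L)·ln[ε/(3.7D) + √(3.17ν²L/(gD³h_f))]
√(gD⁵h_f/L) = √(9.81·0.273⁵·7.36/321) = 0.01847
ε/(3.7D) = 5.05×10^-5; √(3.17ν²L/(gD³h_f)) = 3.50×10^-5
Q = -0.965·0.01847·ln(8.549×10^-5) = 0.1669 m³/s
Check: V = 2.85 m/s, Re = 5.85×10^5, f = 0.01518, h_f = 7.40 m ≈ 7.36 m ✓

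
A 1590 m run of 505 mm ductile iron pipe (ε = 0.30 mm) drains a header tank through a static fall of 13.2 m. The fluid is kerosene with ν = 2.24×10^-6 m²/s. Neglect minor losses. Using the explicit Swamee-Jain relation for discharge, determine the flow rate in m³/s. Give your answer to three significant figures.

Swamee-Jain (Type II): Q = -0.965·√(gD⁵h_f/L)·ln[ε/(3.7D) + √(3.17ν²L/(gD³h_f))]
√(gD⁵h_f/L) = √(9.81·0.505⁵·13.2/1590) = 0.05172
ε/(3.7D) = 1.61×10^-4; √(3.17ν²L/(gD³h_f)) = 3.89×10^-5
Q = -0.965·0.05172·ln(1.995×10^-4) = 0.4252 m³/s
Check: V = 2.12 m/s, Re = 4.79×10^5, f = 0.01838, h_f = 13.3 m ≈ 13.2 m ✓

Q ≈ 0.425 m³/s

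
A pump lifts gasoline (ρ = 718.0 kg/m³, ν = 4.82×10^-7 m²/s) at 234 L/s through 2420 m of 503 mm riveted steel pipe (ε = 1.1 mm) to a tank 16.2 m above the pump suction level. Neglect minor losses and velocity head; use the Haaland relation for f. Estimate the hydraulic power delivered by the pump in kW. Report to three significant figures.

P_hyd ≈ 40.2 kW

V = 4Q/(πD²) = 1.178 m/s; Re = 1.23×10^6; ε/D = 0.00219; f = 0.02416
h_f = f(L/D)V²/2g = 8.215 m
Total head H = z + h_f = 16.2 + 8.215 = 24.42 m
P_hyd = ρgQH = 718.0·9.81·0.234·24.42 = 40.24 kW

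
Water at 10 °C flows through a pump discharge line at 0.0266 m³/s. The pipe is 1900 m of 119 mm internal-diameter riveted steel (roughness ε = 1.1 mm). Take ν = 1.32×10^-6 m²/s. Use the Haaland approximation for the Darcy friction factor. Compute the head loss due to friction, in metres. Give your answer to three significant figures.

V = 4Q/(πD²) = 4·0.0266/(π·0.119²) = 2.392 m/s
Re = VD/ν = 2.392·0.119/1.32×10^-6 = 2.16×10^5 → turbulent
ε/D = 1.1/119 = 0.00924
Haaland: f = 0.03726
h_f = f(L/D)V²/(2g) = 0.03726·(1900/0.119)·2.392²/(2·9.81) = 173.5 m

h_f ≈ 173 m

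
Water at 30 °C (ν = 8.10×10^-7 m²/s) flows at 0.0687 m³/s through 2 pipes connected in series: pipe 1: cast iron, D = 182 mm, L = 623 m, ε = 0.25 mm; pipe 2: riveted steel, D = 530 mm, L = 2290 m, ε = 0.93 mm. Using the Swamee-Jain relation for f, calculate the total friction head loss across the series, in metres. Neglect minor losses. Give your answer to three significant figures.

Pipe 1: V = 2.641 m/s, Re = 5.93×10^5, ε/D = 0.00137, f = 0.02176, h_1 = f(L/D)V²/2g = 26.47 m
Pipe 2: V = 0.3114 m/s, Re = 2.04×10^5, ε/D = 0.00175, f = 0.02375, h_2 = f(L/D)V²/2g = 0.5072 m
Series → Q common, losses add: H = Σh = 26.98 m

H ≈ 27.0 m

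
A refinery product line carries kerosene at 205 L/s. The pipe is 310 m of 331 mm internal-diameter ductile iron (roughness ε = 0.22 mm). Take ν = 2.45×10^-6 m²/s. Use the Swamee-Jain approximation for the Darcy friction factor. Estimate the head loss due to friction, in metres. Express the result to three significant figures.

V = 4Q/(πD²) = 4·0.205/(π·0.331²) = 2.382 m/s
Re = VD/ν = 2.382·0.331/2.45×10^-6 = 3.22×10^5 → turbulent
ε/D = 0.22/331 = 6.65×10^-4
Swamee-Jain: f = 0.01914
h_f = f(L/D)V²/(2g) = 0.01914·(310/0.331)·2.382²/(2·9.81) = 5.185 m

h_f ≈ 5.18 m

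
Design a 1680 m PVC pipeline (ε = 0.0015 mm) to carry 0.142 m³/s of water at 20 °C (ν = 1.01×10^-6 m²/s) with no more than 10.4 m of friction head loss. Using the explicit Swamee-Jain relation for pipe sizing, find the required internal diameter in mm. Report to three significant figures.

D ≈ 327 mm

Swamee-Jain (Type III): D = 0.66·[ε^1.25·(LQ²/(gh_f))^4.75 + ν·Q^9.4·(L/(gh_f))^5.2]^0.04
LQ²/(gh_f) = 0.3320; L/(gh_f) = 16.47
Term 1 = ε^1.25·(…)^4.75 = 2.79×10^-10; Term 2 = ν·Q^9.4·(…)^5.2 = 2.30×10^-8
D = 0.66·(2.79×10^-10 + 2.30×10^-8)^0.04 = 0.3268 m = 327 mm
Check: V = 1.69 m/s, Re = 5.48×10^5, f = 0.01296, h_f = 9.74 m ≈ 10.4 m ✓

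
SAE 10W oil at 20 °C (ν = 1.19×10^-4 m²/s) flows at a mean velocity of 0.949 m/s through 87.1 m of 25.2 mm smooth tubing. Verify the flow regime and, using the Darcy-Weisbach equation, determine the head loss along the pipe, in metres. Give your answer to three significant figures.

Re = VD/ν = 0.949·0.02520/1.19×10^-4 = 201 → laminar (Re < 2300)
f = 64/Re = 0.3185
h_f = f(L/D)V²/(2g) = 0.3185·(87.1/0.02520)·0.949²/(2·9.81) = 50.53 m

h_f ≈ 50.5 m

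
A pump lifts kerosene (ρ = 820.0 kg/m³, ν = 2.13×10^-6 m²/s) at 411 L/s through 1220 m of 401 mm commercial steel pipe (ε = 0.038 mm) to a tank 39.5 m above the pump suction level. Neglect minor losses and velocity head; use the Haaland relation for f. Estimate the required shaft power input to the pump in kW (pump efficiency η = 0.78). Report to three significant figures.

V = 4Q/(πD²) = 3.254 m/s; Re = 6.13×10^5; ε/D = 9.48×10^-5; f = 0.01388
h_f = f(L/D)V²/2g = 22.80 m
Total head H = z + h_f = 39.5 + 22.80 = 62.30 m
P_hyd = ρgQH = 820.0·9.81·0.411·62.30 = 206.0 kW
P_shaft = P_hyd/η = 206.0/0.78 = 264.1 kW

P_shaft ≈ 264 kW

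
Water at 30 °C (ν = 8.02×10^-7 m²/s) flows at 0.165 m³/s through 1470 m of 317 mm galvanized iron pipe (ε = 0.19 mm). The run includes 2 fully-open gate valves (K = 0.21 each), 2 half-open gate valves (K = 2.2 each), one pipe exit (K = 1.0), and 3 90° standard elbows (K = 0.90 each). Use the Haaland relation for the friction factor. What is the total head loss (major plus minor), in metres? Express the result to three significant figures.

H_L ≈ 20.4 m

V = 4Q/(πD²) = 2.091 m/s; V²/2g = 0.2228 m
Re = 8.26×10^5, ε/D = 5.99×10^-4 → f = 0.01790 (Haaland)
Major: h_f = f(L/D)·V²/2g = 0.01790·4637·0.2228 = 18.49 m
Minor: ΣK = 8.52; h_m = ΣK·V²/2g = 1.898 m
Total H_L = 18.49 + 1.898 = 20.39 m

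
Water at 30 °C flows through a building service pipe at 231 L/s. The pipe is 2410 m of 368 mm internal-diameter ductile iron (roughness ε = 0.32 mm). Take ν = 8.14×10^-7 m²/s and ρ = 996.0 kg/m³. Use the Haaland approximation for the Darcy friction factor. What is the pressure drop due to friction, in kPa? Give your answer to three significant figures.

Δp ≈ 297 kPa

V = 4Q/(πD²) = 4·0.231/(π·0.368²) = 2.172 m/s
Re = VD/ν = 2.172·0.368/8.14×10^-7 = 9.82×10^5 → turbulent
ε/D = 0.32/368 = 8.70×10^-4
Haaland: f = 0.01932
h_f = f(L/D)V²/(2g) = 0.01932·(2410/0.368)·2.172²/(2·9.81) = 30.42 m
Δp = ρg·h_f = 996.0·9.81·30.42 = 297.2 kPa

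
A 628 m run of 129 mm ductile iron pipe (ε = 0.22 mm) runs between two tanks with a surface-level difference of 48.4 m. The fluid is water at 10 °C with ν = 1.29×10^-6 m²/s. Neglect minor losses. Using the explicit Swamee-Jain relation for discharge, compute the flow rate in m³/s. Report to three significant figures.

Q ≈ 0.0379 m³/s

Swamee-Jain (Type II): Q = -0.965·√(gD⁵h_f/L)·ln[ε/(3.7D) + √(3.17ν²L/(gD³h_f))]
√(gD⁵h_f/L) = √(9.81·0.129⁵·48.4/628) = 0.005197
ε/(3.7D) = 4.61×10^-4; √(3.17ν²L/(gD³h_f)) = 5.70×10^-5
Q = -0.965·0.005197·ln(5.179×10^-4) = 0.03794 m³/s
Check: V = 2.90 m/s, Re = 2.90×10^5, f = 0.02330, h_f = 48.7 m ≈ 48.4 m ✓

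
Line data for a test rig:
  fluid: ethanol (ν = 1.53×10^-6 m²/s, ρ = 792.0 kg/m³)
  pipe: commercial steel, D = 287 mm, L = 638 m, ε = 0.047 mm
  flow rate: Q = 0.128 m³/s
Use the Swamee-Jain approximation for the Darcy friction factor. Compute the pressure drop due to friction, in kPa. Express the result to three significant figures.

V = 4Q/(πD²) = 4·0.128/(π·0.287²) = 1.979 m/s
Re = VD/ν = 1.979·0.287/1.53×10^-6 = 3.71×10^5 → turbulent
ε/D = 0.047/287 = 1.64×10^-4
Swamee-Jain: f = 0.01563
h_f = f(L/D)V²/(2g) = 0.01563·(638/0.287)·1.979²/(2·9.81) = 6.931 m
Δp = ρg·h_f = 792.0·9.81·6.931 = 53.85 kPa

Δp ≈ 53.8 kPa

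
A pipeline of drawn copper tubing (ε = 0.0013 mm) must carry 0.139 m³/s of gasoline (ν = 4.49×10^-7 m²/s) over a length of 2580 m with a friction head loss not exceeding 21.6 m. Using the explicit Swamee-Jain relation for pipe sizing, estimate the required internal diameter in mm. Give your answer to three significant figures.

Swamee-Jain (Type III): D = 0.66·[ε^1.25·(LQ²/(gh_f))^4.75 + ν·Q^9.4·(L/(gh_f))^5.2]^0.04
LQ²/(gh_f) = 0.2352; L/(gh_f) = 12.18
Term 1 = ε^1.25·(…)^4.75 = 4.54×10^-11; Term 2 = ν·Q^9.4·(…)^5.2 = 1.74×10^-9
D = 0.66·(4.54×10^-11 + 1.74×10^-9)^0.04 = 0.2949 m = 295 mm
Check: V = 2.04 m/s, Re = 1.34×10^6, f = 0.01119, h_f = 20.7 m ≈ 21.6 m ✓

D ≈ 295 mm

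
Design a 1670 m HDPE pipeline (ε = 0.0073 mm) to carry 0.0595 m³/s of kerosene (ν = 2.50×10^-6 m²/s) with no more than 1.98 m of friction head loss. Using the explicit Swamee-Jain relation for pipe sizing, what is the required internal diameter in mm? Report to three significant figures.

D ≈ 345 mm

Swamee-Jain (Type III): D = 0.66·[ε^1.25·(LQ²/(gh_f))^4.75 + ν·Q^9.4·(L/(gh_f))^5.2]^0.04
LQ²/(gh_f) = 0.3044; L/(gh_f) = 85.98
Term 1 = ε^1.25·(…)^4.75 = 1.33×10^-9; Term 2 = ν·Q^9.4·(…)^5.2 = 8.65×10^-8
D = 0.66·(1.33×10^-9 + 8.65×10^-8)^0.04 = 0.3446 m = 345 mm
Check: V = 0.638 m/s, Re = 8.79×10^4, f = 0.01847, h_f = 1.86 m ≈ 1.98 m ✓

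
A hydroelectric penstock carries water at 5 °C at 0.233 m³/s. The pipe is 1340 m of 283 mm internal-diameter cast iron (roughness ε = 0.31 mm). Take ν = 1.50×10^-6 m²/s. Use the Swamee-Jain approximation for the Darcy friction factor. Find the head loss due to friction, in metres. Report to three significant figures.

h_f ≈ 68.2 m

V = 4Q/(πD²) = 4·0.233/(π·0.283²) = 3.704 m/s
Re = VD/ν = 3.704·0.283/1.50×10^-6 = 6.99×10^5 → turbulent
ε/D = 0.31/283 = 0.00110
Swamee-Jain: f = 0.02059
h_f = f(L/D)V²/(2g) = 0.02059·(1340/0.283)·3.704²/(2·9.81) = 68.18 m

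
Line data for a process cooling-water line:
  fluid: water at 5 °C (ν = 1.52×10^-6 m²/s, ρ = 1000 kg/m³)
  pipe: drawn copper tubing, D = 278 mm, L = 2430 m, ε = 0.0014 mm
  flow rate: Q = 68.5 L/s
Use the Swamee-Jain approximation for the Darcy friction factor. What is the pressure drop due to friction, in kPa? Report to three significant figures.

Δp ≈ 86.2 kPa

V = 4Q/(πD²) = 4·0.0685/(π·0.278²) = 1.129 m/s
Re = VD/ν = 1.129·0.278/1.52×10^-6 = 2.06×10^5 → turbulent
ε/D = 0.0014/278 = 5.04×10^-6
Swamee-Jain: f = 0.01548
h_f = f(L/D)V²/(2g) = 0.01548·(2430/0.278)·1.129²/(2·9.81) = 8.786 m
Δp = ρg·h_f = 1000·9.81·8.786 = 86.19 kPa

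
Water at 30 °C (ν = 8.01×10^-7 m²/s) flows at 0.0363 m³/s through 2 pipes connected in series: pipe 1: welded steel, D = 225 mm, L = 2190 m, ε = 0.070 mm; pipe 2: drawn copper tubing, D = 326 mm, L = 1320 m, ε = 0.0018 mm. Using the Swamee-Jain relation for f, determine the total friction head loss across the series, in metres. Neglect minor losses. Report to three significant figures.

Pipe 1: V = 0.9130 m/s, Re = 2.56×10^5, ε/D = 3.11×10^-4, f = 0.01740, h_1 = f(L/D)V²/2g = 7.193 m
Pipe 2: V = 0.4349 m/s, Re = 1.77×10^5, ε/D = 5.52×10^-6, f = 0.01596, h_2 = f(L/D)V²/2g = 0.6228 m
Series → Q common, losses add: H = Σh = 7.816 m

H ≈ 7.82 m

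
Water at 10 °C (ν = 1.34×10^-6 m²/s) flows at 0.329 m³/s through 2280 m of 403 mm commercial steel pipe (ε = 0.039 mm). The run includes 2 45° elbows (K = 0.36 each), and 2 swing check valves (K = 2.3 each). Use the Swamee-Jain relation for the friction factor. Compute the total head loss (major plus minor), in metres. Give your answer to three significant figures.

H_L ≈ 28.2 m

V = 4Q/(πD²) = 2.579 m/s; V²/2g = 0.3391 m
Re = 7.76×10^5, ε/D = 9.68×10^-5 → f = 0.01377 (Swamee-Jain)
Major: h_f = f(L/D)·V²/2g = 0.01377·5658·0.3391 = 26.42 m
Minor: ΣK = 5.32; h_m = ΣK·V²/2g = 1.804 m
Total H_L = 26.42 + 1.804 = 28.22 m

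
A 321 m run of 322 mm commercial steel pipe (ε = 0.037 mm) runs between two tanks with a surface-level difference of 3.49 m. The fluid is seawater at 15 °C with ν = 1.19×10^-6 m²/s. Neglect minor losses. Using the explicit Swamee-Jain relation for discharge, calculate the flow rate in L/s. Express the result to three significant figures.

Swamee-Jain (Type II): Q = -0.965·√(gD⁵h_f/L)·ln[ε/(3.7D) + √(3.17ν²L/(gD³h_f))]
√(gD⁵h_f/L) = √(9.81·0.322⁵·3.49/321) = 0.01921
ε/(3.7D) = 3.11×10^-5; √(3.17ν²L/(gD³h_f)) = 3.55×10^-5
Q = -0.965·0.01921·ln(6.656×10^-5) = 0.1783 m³/s
Check: V = 2.19 m/s, Re = 5.93×10^5, f = 0.01438, h_f = 3.50 m ≈ 3.49 m ✓

Q ≈ 178 L/s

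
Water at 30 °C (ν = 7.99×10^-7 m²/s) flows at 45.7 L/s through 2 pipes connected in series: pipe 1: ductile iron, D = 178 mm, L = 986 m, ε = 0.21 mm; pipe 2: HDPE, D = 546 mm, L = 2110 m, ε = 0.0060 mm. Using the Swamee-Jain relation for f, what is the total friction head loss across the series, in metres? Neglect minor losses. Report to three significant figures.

Pipe 1: V = 1.836 m/s, Re = 4.09×10^5, ε/D = 0.00118, f = 0.02123, h_1 = f(L/D)V²/2g = 20.21 m
Pipe 2: V = 0.1952 m/s, Re = 1.33×10^5, ε/D = 1.10×10^-5, f = 0.01691, h_2 = f(L/D)V²/2g = 0.1269 m
Series → Q common, losses add: H = Σh = 20.34 m

H ≈ 20.3 m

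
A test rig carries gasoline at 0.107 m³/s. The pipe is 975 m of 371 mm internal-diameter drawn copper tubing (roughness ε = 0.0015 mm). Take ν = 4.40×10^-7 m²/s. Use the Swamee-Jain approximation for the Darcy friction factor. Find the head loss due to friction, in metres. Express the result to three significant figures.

h_f ≈ 1.58 m

V = 4Q/(πD²) = 4·0.107/(π·0.371²) = 0.9898 m/s
Re = VD/ν = 0.9898·0.371/4.40×10^-7 = 8.35×10^5 → turbulent
ε/D = 0.0015/371 = 4.04×10^-6
Swamee-Jain: f = 0.01206
h_f = f(L/D)V²/(2g) = 0.01206·(975/0.371)·0.9898²/(2·9.81) = 1.583 m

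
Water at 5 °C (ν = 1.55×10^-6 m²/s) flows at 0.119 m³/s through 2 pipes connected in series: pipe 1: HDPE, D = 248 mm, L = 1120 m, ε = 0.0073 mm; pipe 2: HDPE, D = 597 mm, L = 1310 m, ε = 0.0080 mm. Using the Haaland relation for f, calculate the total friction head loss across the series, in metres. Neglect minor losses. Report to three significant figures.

H ≈ 19.8 m

Pipe 1: V = 2.464 m/s, Re = 3.94×10^5, ε/D = 2.94×10^-5, f = 0.01394, h_1 = f(L/D)V²/2g = 19.47 m
Pipe 2: V = 0.4251 m/s, Re = 1.64×10^5, ε/D = 1.34×10^-5, f = 0.01619, h_2 = f(L/D)V²/2g = 0.3273 m
Series → Q common, losses add: H = Σh = 19.80 m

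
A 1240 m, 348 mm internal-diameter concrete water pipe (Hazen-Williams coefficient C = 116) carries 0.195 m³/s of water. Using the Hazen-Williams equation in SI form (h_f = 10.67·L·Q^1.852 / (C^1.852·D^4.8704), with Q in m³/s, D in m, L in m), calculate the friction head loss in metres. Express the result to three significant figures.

h_f = 10.67·1240·0.195^1.852 / (116^1.852·0.348^4.8704) = 16.45 m

h_f ≈ 16.4 m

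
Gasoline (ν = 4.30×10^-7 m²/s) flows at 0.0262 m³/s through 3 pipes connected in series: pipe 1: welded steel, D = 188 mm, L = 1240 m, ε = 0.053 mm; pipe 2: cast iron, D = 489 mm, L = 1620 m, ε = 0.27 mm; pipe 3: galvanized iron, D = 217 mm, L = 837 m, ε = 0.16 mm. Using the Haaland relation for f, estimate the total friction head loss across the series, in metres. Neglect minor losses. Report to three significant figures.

Pipe 1: V = 0.9438 m/s, Re = 4.13×10^5, ε/D = 2.82×10^-4, f = 0.01623, h_1 = f(L/D)V²/2g = 4.860 m
Pipe 2: V = 0.1395 m/s, Re = 1.59×10^5, ε/D = 5.52×10^-4, f = 0.01929, h_2 = f(L/D)V²/2g = 0.06341 m
Pipe 3: V = 0.7084 m/s, Re = 3.58×10^5, ε/D = 7.37×10^-4, f = 0.01918, h_3 = f(L/D)V²/2g = 1.892 m
Series → Q common, losses add: H = Σh = 6.816 m

H ≈ 6.82 m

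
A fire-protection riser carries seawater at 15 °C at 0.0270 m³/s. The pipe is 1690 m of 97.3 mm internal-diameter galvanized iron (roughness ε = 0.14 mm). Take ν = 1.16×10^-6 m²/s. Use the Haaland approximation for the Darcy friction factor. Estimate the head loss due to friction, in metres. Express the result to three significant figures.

h_f ≈ 259 m

V = 4Q/(πD²) = 4·0.0270/(π·0.0973²) = 3.631 m/s
Re = VD/ν = 3.631·0.0973/1.16×10^-6 = 3.05×10^5 → turbulent
ε/D = 0.14/97.3 = 0.00144
Haaland: f = 0.02219
h_f = f(L/D)V²/(2g) = 0.02219·(1690/0.0973)·3.631²/(2·9.81) = 259.1 m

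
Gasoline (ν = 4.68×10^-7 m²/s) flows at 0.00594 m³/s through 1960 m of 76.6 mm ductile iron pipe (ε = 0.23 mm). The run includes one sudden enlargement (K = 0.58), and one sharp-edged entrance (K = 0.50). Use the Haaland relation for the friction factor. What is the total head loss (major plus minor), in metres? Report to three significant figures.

H_L ≈ 58.1 m

V = 4Q/(πD²) = 1.289 m/s; V²/2g = 0.08468 m
Re = 2.11×10^5, ε/D = 0.00300 → f = 0.02679 (Haaland)
Major: h_f = f(L/D)·V²/2g = 0.02679·25587·0.08468 = 58.06 m
Minor: ΣK = 1.08; h_m = ΣK·V²/2g = 0.09145 m
Total H_L = 58.06 + 0.09145 = 58.15 m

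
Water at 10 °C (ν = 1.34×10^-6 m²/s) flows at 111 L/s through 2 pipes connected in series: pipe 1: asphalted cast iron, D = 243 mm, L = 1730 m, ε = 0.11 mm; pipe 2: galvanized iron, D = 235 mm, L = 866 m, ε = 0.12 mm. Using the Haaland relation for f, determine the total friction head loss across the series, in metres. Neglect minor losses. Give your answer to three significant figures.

Pipe 1: V = 2.393 m/s, Re = 4.34×10^5, ε/D = 4.53×10^-4, f = 0.01739, h_1 = f(L/D)V²/2g = 36.16 m
Pipe 2: V = 2.559 m/s, Re = 4.49×10^5, ε/D = 5.11×10^-4, f = 0.01773, h_2 = f(L/D)V²/2g = 21.81 m
Series → Q common, losses add: H = Σh = 57.97 m

H ≈ 58.0 m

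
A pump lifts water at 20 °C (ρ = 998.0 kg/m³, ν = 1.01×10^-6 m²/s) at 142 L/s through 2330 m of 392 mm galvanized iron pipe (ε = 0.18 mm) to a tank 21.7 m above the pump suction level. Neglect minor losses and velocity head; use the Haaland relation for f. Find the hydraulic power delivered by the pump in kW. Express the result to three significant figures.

V = 4Q/(πD²) = 1.177 m/s; Re = 4.57×10^5; ε/D = 4.59×10^-4; f = 0.01739
h_f = f(L/D)V²/2g = 7.293 m
Total head H = z + h_f = 21.7 + 7.293 = 28.99 m
P_hyd = ρgQH = 998.0·9.81·0.142·28.99 = 40.31 kW

P_hyd ≈ 40.3 kW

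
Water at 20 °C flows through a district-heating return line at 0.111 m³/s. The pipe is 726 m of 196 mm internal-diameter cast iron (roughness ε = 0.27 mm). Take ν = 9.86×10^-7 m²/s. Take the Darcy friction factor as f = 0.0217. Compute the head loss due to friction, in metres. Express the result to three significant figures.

h_f ≈ 55.4 m

V = 4Q/(πD²) = 4·0.111/(π·0.196²) = 3.679 m/s
h_f = f(L/D)V²/(2g) = 0.02170·(726/0.196)·3.679²/(2·9.81) = 55.45 m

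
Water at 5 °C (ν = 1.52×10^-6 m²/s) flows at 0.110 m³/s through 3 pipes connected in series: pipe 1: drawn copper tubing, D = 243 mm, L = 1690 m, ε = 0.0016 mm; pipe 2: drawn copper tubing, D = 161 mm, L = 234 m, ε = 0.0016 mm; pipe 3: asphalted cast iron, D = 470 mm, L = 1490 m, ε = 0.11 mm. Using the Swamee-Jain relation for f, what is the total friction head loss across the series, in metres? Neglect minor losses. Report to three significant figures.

H ≈ 56.8 m

Pipe 1: V = 2.372 m/s, Re = 3.79×10^5, ε/D = 6.58×10^-6, f = 0.01385, h_1 = f(L/D)V²/2g = 27.62 m
Pipe 2: V = 5.403 m/s, Re = 5.72×10^5, ε/D = 9.94×10^-6, f = 0.01295, h_2 = f(L/D)V²/2g = 28.01 m
Pipe 3: V = 0.6340 m/s, Re = 1.96×10^5, ε/D = 2.34×10^-4, f = 0.01741, h_3 = f(L/D)V²/2g = 1.131 m
Series → Q common, losses add: H = Σh = 56.77 m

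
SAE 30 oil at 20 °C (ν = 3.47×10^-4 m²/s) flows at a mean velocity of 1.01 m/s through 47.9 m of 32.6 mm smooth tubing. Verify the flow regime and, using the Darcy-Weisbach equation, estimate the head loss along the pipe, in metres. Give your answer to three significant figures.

h_f ≈ 51.5 m

Re = VD/ν = 1.01·0.03260/3.47×10^-4 = 94.9 → laminar (Re < 2300)
f = 64/Re = 0.6745
h_f = f(L/D)V²/(2g) = 0.6745·(47.9/0.03260)·1.01²/(2·9.81) = 51.53 m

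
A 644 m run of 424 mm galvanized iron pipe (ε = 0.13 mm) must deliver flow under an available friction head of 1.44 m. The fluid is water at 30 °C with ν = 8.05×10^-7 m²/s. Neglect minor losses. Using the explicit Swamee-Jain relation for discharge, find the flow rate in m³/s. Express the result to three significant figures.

Q ≈ 0.151 m³/s

Swamee-Jain (Type II): Q = -0.965·√(gD⁵h_f/L)·ln[ε/(3.7D) + √(3.17ν²L/(gD³h_f))]
√(gD⁵h_f/L) = √(9.81·0.424⁵·1.44/644) = 0.01734
ε/(3.7D) = 8.29×10^-5; √(3.17ν²L/(gD³h_f)) = 3.51×10^-5
Q = -0.965·0.01734·ln(1.179×10^-4) = 0.1513 m³/s
Check: V = 1.07 m/s, Re = 5.65×10^5, f = 0.01630, h_f = 1.45 m ≈ 1.44 m ✓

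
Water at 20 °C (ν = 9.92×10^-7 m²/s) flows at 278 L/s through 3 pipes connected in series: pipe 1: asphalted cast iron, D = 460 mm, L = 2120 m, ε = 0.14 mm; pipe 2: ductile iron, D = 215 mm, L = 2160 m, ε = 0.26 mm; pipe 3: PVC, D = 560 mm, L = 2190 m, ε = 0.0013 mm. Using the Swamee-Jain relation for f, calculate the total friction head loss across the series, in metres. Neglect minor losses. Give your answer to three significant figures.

H ≈ 638 m

Pipe 1: V = 1.673 m/s, Re = 7.76×10^5, ε/D = 3.04×10^-4, f = 0.01598, h_1 = f(L/D)V²/2g = 10.51 m
Pipe 2: V = 7.657 m/s, Re = 1.66×10^6, ε/D = 0.00121, f = 0.02080, h_2 = f(L/D)V²/2g = 624.5 m
Pipe 3: V = 1.129 m/s, Re = 6.37×10^5, ε/D = 2.32×10^-6, f = 0.01258, h_3 = f(L/D)V²/2g = 3.196 m
Series → Q common, losses add: H = Σh = 638.2 m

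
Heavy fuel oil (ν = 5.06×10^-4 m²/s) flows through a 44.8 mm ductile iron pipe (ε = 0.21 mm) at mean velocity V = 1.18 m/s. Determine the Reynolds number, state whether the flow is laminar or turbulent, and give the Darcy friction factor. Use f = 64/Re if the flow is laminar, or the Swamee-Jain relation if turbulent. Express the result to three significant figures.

Re = VD/ν = 1.180·0.0448/5.06×10^-4 = 104
Re < 2300 → laminar → f = 64/Re = 0.6126

Re ≈ 104; laminar; f = 64/Re ≈ 0.613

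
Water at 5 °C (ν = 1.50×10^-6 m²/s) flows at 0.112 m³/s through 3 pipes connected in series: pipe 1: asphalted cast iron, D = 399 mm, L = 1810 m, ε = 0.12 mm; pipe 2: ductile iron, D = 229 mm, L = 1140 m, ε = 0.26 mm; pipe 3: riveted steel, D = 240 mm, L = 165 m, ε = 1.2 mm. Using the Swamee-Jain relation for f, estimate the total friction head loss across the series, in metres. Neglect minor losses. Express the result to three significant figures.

Pipe 1: V = 0.8957 m/s, Re = 2.38×10^5, ε/D = 3.01×10^-4, f = 0.01746, h_1 = f(L/D)V²/2g = 3.239 m
Pipe 2: V = 2.719 m/s, Re = 4.15×10^5, ε/D = 0.00114, f = 0.02104, h_2 = f(L/D)V²/2g = 39.48 m
Pipe 3: V = 2.476 m/s, Re = 3.96×10^5, ε/D = 0.00500, f = 0.03072, h_3 = f(L/D)V²/2g = 6.598 m
Series → Q common, losses add: H = Σh = 49.31 m

H ≈ 49.3 m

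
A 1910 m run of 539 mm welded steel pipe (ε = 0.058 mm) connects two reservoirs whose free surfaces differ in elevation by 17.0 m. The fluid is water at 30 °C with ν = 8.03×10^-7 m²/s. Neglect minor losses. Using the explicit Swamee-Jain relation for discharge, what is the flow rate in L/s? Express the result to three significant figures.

Q ≈ 614 L/s

Swamee-Jain (Type II): Q = -0.965·√(gD⁵h_f/L)·ln[ε/(3.7D) + √(3.17ν²L/(gD³h_f))]
√(gD⁵h_f/L) = √(9.81·0.539⁵·17.0/1910) = 0.06303
ε/(3.7D) = 2.91×10^-5; √(3.17ν²L/(gD³h_f)) = 1.22×10^-5
Q = -0.965·0.06303·ln(4.131×10^-5) = 0.6139 m³/s
Check: V = 2.69 m/s, Re = 1.81×10^6, f = 0.01308, h_f = 17.1 m ≈ 17.0 m ✓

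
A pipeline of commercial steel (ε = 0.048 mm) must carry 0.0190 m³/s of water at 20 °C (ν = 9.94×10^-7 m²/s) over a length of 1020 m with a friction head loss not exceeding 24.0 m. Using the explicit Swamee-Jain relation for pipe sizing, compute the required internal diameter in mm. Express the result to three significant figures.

D ≈ 120 mm

Swamee-Jain (Type III): D = 0.66·[ε^1.25·(LQ²/(gh_f))^4.75 + ν·Q^9.4·(L/(gh_f))^5.2]^0.04
LQ²/(gh_f) = 0.001564; L/(gh_f) = 4.332
Term 1 = ε^1.25·(…)^4.75 = 1.88×10^-19; Term 2 = ν·Q^9.4·(…)^5.2 = 1.34×10^-19
D = 0.66·(1.88×10^-19 + 1.34×10^-19)^0.04 = 0.1202 m = 120 mm
Check: V = 1.67 m/s, Re = 2.02×10^5, f = 0.01836, h_f = 22.3 m ≈ 24.0 m ✓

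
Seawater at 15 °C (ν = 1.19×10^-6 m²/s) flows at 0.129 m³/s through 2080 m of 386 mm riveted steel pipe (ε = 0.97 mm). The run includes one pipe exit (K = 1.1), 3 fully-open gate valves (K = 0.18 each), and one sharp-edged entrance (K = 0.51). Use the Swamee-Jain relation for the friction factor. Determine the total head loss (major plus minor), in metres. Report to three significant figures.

V = 4Q/(πD²) = 1.102 m/s; V²/2g = 0.06194 m
Re = 3.58×10^5, ε/D = 0.00251 → f = 0.02548 (Swamee-Jain)
Major: h_f = f(L/D)·V²/2g = 0.02548·5389·0.06194 = 8.503 m
Minor: ΣK = 2.15; h_m = ΣK·V²/2g = 0.1332 m
Total H_L = 8.503 + 0.1332 = 8.636 m

H_L ≈ 8.64 m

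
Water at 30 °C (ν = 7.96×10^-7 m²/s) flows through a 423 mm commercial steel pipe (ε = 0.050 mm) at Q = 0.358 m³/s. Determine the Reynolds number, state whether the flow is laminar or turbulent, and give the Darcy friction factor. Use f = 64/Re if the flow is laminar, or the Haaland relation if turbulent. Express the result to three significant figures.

Re ≈ 1.35×10^6; turbulent; f ≈ 0.0133

V = 4Q/(πD²) = 2.547 m/s
Re = VD/ν = 2.547·0.423/7.96×10^-7 = 1.35×10^6
Re > 4000 → turbulent; ε/D = 1.18×10^-4
Haaland: f = 0.01332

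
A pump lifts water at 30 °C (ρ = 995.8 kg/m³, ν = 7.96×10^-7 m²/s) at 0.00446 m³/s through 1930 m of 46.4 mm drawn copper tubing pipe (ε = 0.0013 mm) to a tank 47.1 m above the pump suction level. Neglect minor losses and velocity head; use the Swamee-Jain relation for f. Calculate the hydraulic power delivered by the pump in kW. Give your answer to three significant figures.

P_hyd ≈ 12.7 kW

V = 4Q/(πD²) = 2.638 m/s; Re = 1.54×10^5; ε/D = 2.80×10^-5; f = 0.01658
h_f = f(L/D)V²/2g = 244.5 m
Total head H = z + h_f = 47.1 + 244.5 = 291.6 m
P_hyd = ρgQH = 995.8·9.81·0.00446·291.6 = 12.70 kW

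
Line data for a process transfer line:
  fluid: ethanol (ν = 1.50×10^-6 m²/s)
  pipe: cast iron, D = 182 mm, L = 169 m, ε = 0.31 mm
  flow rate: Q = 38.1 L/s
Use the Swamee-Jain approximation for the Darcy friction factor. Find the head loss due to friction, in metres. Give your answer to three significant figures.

V = 4Q/(πD²) = 4·0.0381/(π·0.182²) = 1.465 m/s
Re = VD/ν = 1.465·0.182/1.50×10^-6 = 1.78×10^5 → turbulent
ε/D = 0.31/182 = 0.00170
Swamee-Jain: f = 0.02374
h_f = f(L/D)V²/(2g) = 0.02374·(169/0.182)·1.465²/(2·9.81) = 2.410 m

h_f ≈ 2.41 m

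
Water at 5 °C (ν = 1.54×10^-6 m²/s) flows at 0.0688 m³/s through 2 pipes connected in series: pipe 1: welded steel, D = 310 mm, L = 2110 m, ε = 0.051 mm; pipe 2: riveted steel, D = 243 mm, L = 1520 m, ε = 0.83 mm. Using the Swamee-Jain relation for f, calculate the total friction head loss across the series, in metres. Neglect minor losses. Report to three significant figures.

Pipe 1: V = 0.9115 m/s, Re = 1.83×10^5, ε/D = 1.65×10^-4, f = 0.01709, h_1 = f(L/D)V²/2g = 4.925 m
Pipe 2: V = 1.483 m/s, Re = 2.34×10^5, ε/D = 0.00342, f = 0.02784, h_2 = f(L/D)V²/2g = 19.53 m
Series → Q common, losses add: H = Σh = 24.46 m

H ≈ 24.5 m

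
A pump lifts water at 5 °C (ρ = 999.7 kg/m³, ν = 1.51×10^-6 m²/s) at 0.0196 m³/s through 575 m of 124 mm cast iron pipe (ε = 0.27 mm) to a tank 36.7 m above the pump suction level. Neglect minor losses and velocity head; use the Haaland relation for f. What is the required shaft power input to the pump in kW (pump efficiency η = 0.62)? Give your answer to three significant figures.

P_shaft ≈ 16.2 kW

V = 4Q/(πD²) = 1.623 m/s; Re = 1.33×10^5; ε/D = 0.00218; f = 0.02510
h_f = f(L/D)V²/2g = 15.63 m
Total head H = z + h_f = 36.7 + 15.63 = 52.33 m
P_hyd = ρgQH = 999.7·9.81·0.0196·52.33 = 10.06 kW
P_shaft = P_hyd/η = 10.06/0.62 = 16.22 kW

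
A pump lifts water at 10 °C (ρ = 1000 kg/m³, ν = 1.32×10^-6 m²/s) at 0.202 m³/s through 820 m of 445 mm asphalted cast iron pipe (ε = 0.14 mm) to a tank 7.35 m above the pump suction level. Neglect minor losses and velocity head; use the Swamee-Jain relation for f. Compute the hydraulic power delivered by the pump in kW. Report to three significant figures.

V = 4Q/(πD²) = 1.299 m/s; Re = 4.38×10^5; ε/D = 3.15×10^-4; f = 0.01664
h_f = f(L/D)V²/2g = 2.637 m
Total head H = z + h_f = 7.35 + 2.637 = 9.987 m
P_hyd = ρgQH = 1000·9.81·0.202·9.987 = 19.79 kW

P_hyd ≈ 19.8 kW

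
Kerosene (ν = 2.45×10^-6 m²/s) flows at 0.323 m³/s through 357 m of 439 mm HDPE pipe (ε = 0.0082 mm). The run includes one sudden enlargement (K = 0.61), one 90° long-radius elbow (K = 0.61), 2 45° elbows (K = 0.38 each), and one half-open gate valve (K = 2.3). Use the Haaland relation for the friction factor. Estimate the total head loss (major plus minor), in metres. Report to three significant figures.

H_L ≈ 3.62 m

V = 4Q/(πD²) = 2.134 m/s; V²/2g = 0.2321 m
Re = 3.82×10^5, ε/D = 1.87×10^-5 → f = 0.01390 (Haaland)
Major: h_f = f(L/D)·V²/2g = 0.01390·813.2·0.2321 = 2.623 m
Minor: ΣK = 4.28; h_m = ΣK·V²/2g = 0.9934 m
Total H_L = 2.623 + 0.9934 = 3.616 m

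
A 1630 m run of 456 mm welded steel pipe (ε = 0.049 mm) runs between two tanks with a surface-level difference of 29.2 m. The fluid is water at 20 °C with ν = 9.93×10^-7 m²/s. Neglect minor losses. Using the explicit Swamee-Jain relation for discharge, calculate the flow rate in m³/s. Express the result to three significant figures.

Q ≈ 0.571 m³/s

Swamee-Jain (Type II): Q = -0.965·√(gD⁵h_f/L)·ln[ε/(3.7D) + √(3.17ν²L/(gD³h_f))]
√(gD⁵h_f/L) = √(9.81·0.456⁵·29.2/1630) = 0.05886
ε/(3.7D) = 2.90×10^-5; √(3.17ν²L/(gD³h_f)) = 1.37×10^-5
Q = -0.965·0.05886·ln(4.274×10^-5) = 0.5715 m³/s
Check: V = 3.50 m/s, Re = 1.61×10^6, f = 0.01317, h_f = 29.4 m ≈ 29.2 m ✓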